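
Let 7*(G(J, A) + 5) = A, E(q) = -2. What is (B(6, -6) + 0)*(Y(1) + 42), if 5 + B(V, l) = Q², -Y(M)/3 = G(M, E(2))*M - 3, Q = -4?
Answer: 5148/7 ≈ 735.43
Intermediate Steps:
G(J, A) = -5 + A/7
Y(M) = 9 + 111*M/7 (Y(M) = -3*((-5 + (⅐)*(-2))*M - 3) = -3*((-5 - 2/7)*M - 3) = -3*(-37*M/7 - 3) = -3*(-3 - 37*M/7) = 9 + 111*M/7)
B(V, l) = 11 (B(V, l) = -5 + (-4)² = -5 + 16 = 11)
(B(6, -6) + 0)*(Y(1) + 42) = (11 + 0)*((9 + (111/7)*1) + 42) = 11*((9 + 111/7) + 42) = 11*(174/7 + 42) = 11*(468/7) = 5148/7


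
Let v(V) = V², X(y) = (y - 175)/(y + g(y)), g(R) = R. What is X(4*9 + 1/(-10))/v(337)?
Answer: -1391/81542542 ≈ -1.7059e-5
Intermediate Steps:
X(y) = (-175 + y)/(2*y) (X(y) = (y - 175)/(y + y) = (-175 + y)/((2*y)) = (-175 + y)*(1/(2*y)) = (-175 + y)/(2*y))
X(4*9 + 1/(-10))/v(337) = ((-175 + (4*9 + 1/(-10)))/(2*(4*9 + 1/(-10))))/(337²) = ((-175 + (36 - ⅒))/(2*(36 - ⅒)))/113569 = ((-175 + 359/10)/(2*(359/10)))*(1/113569) = ((½)*(10/359)*(-1391/10))*(1/113569) = -1391/718*1/113569 = -1391/81542542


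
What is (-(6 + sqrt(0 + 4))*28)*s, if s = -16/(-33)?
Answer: -3584/33 ≈ -108.61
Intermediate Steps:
s = 16/33 (s = -16*(-1/33) = 16/33 ≈ 0.48485)
(-(6 + sqrt(0 + 4))*28)*s = (-(6 + sqrt(0 + 4))*28)*(16/33) = (-(6 + sqrt(4))*28)*(16/33) = (-(6 + 2)*28)*(16/33) = (-1*8*28)*(16/33) = -8*28*(16/33) = -224*16/33 = -3584/33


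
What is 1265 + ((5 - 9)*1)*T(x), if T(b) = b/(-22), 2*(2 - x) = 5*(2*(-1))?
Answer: 13929/11 ≈ 1266.3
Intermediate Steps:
x = 7 (x = 2 - 5*2*(-1)/2 = 2 - 5*(-2)/2 = 2 - ½*(-10) = 2 + 5 = 7)
T(b) = -b/22 (T(b) = b*(-1/22) = -b/22)
1265 + ((5 - 9)*1)*T(x) = 1265 + ((5 - 9)*1)*(-1/22*7) = 1265 - 4*1*(-7/22) = 1265 - 4*(-7/22) = 1265 + 14/11 = 13929/11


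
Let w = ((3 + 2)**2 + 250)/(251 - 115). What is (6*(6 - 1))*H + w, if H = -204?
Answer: -832045/136 ≈ -6118.0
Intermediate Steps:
w = 275/136 (w = (5**2 + 250)/136 = (25 + 250)*(1/136) = 275*(1/136) = 275/136 ≈ 2.0221)
(6*(6 - 1))*H + w = (6*(6 - 1))*(-204) + 275/136 = (6*5)*(-204) + 275/136 = 30*(-204) + 275/136 = -6120 + 275/136 = -832045/136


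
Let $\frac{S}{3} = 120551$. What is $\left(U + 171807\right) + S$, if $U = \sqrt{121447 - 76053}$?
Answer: $533460 + \sqrt{45394} \approx 5.3367 \cdot 10^{5}$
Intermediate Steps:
$S = 361653$ ($S = 3 \cdot 120551 = 361653$)
$U = \sqrt{45394} \approx 213.06$
$\left(U + 171807\right) + S = \left(\sqrt{45394} + 171807\right) + 361653 = \left(171807 + \sqrt{45394}\right) + 361653 = 533460 + \sqrt{45394}$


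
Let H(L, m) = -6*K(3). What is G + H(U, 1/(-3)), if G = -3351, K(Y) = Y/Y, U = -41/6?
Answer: -3357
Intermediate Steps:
U = -41/6 (U = -41*⅙ = -41/6 ≈ -6.8333)
K(Y) = 1
H(L, m) = -6 (H(L, m) = -6*1 = -6)
G + H(U, 1/(-3)) = -3351 - 6 = -3357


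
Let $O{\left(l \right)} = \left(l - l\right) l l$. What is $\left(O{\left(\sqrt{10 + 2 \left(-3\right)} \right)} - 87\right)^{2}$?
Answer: $7569$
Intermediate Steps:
$O{\left(l \right)} = 0$ ($O{\left(l \right)} = 0 l l = 0 l = 0$)
$\left(O{\left(\sqrt{10 + 2 \left(-3\right)} \right)} - 87\right)^{2} = \left(0 - 87\right)^{2} = \left(-87\right)^{2} = 7569$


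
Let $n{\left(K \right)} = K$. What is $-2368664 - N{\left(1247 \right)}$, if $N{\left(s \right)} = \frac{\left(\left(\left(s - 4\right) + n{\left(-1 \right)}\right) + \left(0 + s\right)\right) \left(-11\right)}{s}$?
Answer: $- \frac{2953696629}{1247} \approx -2.3686 \cdot 10^{6}$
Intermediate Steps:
$N{\left(s \right)} = \frac{55 - 22 s}{s}$ ($N{\left(s \right)} = \frac{\left(\left(\left(s - 4\right) - 1\right) + \left(0 + s\right)\right) \left(-11\right)}{s} = \frac{\left(\left(\left(s - 4\right) - 1\right) + s\right) \left(-11\right)}{s} = \frac{\left(\left(\left(-4 + s\right) - 1\right) + s\right) \left(-11\right)}{s} = \frac{\left(\left(-5 + s\right) + s\right) \left(-11\right)}{s} = \frac{\left(-5 + 2 s\right) \left(-11\right)}{s} = \frac{55 - 22 s}{s}$)
$-2368664 - N{\left(1247 \right)} = -2368664 - \left(-22 + \frac{55}{1247}\right) = -2368664 - - \frac{27379}{1247} = -2368664 + \frac{27379}{1247} = - \frac{2953696629}{1247}$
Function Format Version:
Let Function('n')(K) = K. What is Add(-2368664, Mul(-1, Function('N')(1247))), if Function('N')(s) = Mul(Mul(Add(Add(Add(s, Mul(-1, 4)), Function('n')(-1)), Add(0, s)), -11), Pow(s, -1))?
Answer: Rational(-2953696629, 1247) ≈ -2.3686e+6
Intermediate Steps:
Function('N')(s) = Mul(Pow(s, -1), Add(55, Mul(-22, s))) (Function('N')(s) = Mul(Mul(Add(Add(Add(s, Mul(-1, 4)), -1), Add(0, s)), -11), Pow(s, -1)) = Mul(Mul(Add(Add(Add(s, -4), -1), s), -11), Pow(s, -1)) = Mul(Mul(Add(Add(Add(-4, s), -1), s), -11), Pow(s, -1)) = Mul(Mul(Add(Add(-5, s), s), -11), Pow(s, -1)) = Mul(Mul(Add(-5, Mul(2, s)), -11), Pow(s, -1)) = Mul(Add(55, Mul(-22, s)), Pow(s, -1)) = Mul(Pow(s, -1), Add(55, Mul(-22, s))))
Add(-2368664, Mul(-1, Function('N')(1247))) = Add(-2368664, Mul(-1, Add(-22, Mul(55, Pow(1247, -1))))) = Add(-2368664, Mul(-1, Add(-22, Mul(55, Rational(1, 1247))))) = Add(-2368664, Mul(-1, Add(-22, Rational(55, 1247)))) = Add(-2368664, Mul(-1, Rational(-27379, 1247))) = Add(-2368664, Rational(27379, 1247)) = Rational(-2953696629, 1247)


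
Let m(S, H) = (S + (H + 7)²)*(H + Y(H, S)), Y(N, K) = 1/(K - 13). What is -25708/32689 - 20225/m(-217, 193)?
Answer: -45550527462346/57726406891443 ≈ -0.78908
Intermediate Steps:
Y(N, K) = 1/(-13 + K)
m(S, H) = (H + 1/(-13 + S))*(S + (7 + H)²) (m(S, H) = (S + (H + 7)²)*(H + 1/(-13 + S)) = (S + (7 + H)²)*(H + 1/(-13 + S)) = (H + 1/(-13 + S))*(S + (7 + H)²))
-25708/32689 - 20225/m(-217, 193) = -25708/32689 - 20225*(-13 - 217)/(-217 + (7 + 193)² + 193*(-13 - 217)*(-217 + (7 + 193)²)) = -25708*1/32689 - 20225*(-230/(-217 + 200² + 193*(-230)*(-217 + 200²))) = -25708/32689 - 20225*(-230/(-217 + 40000 + 193*(-230)*(-217 + 40000))) = -25708/32689 - 20225*(-230/(-217 + 40000 + 193*(-230)*39783)) = -25708/32689 - 20225*(-230/(-217 + 40000 - 1765967370)) = -25708/32689 - 20225/((-1/230*(-1765927587))) = -25708/32689 - 20225/1765927587/230 = -25708/32689 - 20225*230/1765927587 = -25708/32689 - 4651750/1765927587 = -45550527462346/57726406891443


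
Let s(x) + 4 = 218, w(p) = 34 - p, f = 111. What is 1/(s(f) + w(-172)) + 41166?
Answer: 17289721/420 ≈ 41166.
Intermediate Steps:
s(x) = 214 (s(x) = -4 + 218 = 214)
1/(s(f) + w(-172)) + 41166 = 1/(214 + (34 - 1*(-172))) + 41166 = 1/(214 + (34 + 172)) + 41166 = 1/(214 + 206) + 41166 = 1/420 + 41166 = 17289721/420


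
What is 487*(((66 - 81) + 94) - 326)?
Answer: -120289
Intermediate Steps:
487*(((66 - 81) + 94) - 326) = 487*((-15 + 94) - 326) = 487*(79 - 326) = 487*(-247) = -120289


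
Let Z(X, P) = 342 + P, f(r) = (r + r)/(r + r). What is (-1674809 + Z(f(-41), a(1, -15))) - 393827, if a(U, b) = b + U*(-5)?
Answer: -2068314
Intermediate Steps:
a(U, b) = b - 5*U
f(r) = 1 (f(r) = (2*r)/((2*r)) = (2*r)*(1/(2*r)) = 1)
(-1674809 + Z(f(-41), a(1, -15))) - 393827 = (-1674809 + (342 + (-15 - 5*1))) - 393827 = (-1674809 + (342 + (-15 - 5))) - 393827 = (-1674809 + (342 - 20)) - 393827 = (-1674809 + 322) - 393827 = -1674487 - 393827 = -2068314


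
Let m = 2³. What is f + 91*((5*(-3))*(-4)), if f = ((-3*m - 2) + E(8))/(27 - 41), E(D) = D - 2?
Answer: 38230/7 ≈ 5461.4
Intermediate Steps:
E(D) = -2 + D
m = 8
f = 10/7 (f = ((-3*8 - 2) + (-2 + 8))/(27 - 41) = ((-24 - 2) + 6)/(-14) = (-26 + 6)*(-1/14) = -20*(-1/14) = 10/7 ≈ 1.4286)
f + 91*((5*(-3))*(-4)) = 10/7 + 91*((5*(-3))*(-4)) = 10/7 + 91*(-15*(-4)) = 10/7 + 91*60 = 10/7 + 5460 = 38230/7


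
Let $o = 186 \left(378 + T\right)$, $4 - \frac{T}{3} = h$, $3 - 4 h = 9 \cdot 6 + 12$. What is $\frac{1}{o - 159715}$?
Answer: $- \frac{2}{156773} \approx -1.2757 \cdot 10^{-5}$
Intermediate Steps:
$h = - \frac{63}{4}$ ($h = \frac{3}{4} - \frac{9 \cdot 6 + 12}{4} = \frac{3}{4} - \frac{54 + 12}{4} = \frac{3}{4} - \frac{33}{2} = - \frac{63}{4} \approx -15.75$)
$T = \frac{237}{4}$ ($T = 12 - - \frac{189}{4} = 12 + \frac{189}{4} = \frac{237}{4} \approx 59.25$)
$o = \frac{162657}{2}$ ($o = 186 \left(378 + \frac{237}{4}\right) = 186 \cdot \frac{1749}{4} = \frac{162657}{2} \approx 81329.0$)
$\frac{1}{o - 159715} = \frac{1}{\frac{162657}{2} - 159715} = \frac{1}{- \frac{156773}{2}} = - \frac{2}{156773}$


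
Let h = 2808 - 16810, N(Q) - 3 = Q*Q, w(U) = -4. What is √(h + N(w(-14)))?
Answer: I*√13983 ≈ 118.25*I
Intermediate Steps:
N(Q) = 3 + Q² (N(Q) = 3 + Q*Q = 3 + Q²)
h = -14002
√(h + N(w(-14))) = √(-14002 + (3 + (-4)²)) = √(-14002 + (3 + 16)) = √(-14002 + 19) = √(-13983) = I*√13983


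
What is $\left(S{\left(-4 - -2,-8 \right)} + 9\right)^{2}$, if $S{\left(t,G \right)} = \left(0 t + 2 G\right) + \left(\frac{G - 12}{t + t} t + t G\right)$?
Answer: $1$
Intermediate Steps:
$S{\left(t,G \right)} = -6 + \frac{5 G}{2} + G t$ ($S{\left(t,G \right)} = \left(0 + 2 G\right) + \left(\frac{-12 + G}{2 t} t + G t\right) = 2 G + \left(\left(-12 + G\right) \frac{1}{2 t} t + G t\right) = 2 G + \left(\frac{-12 + G}{2 t} t + G t\right) = 2 G + \left(\left(-6 + \frac{G}{2}\right) + G t\right) = 2 G + \left(-6 + \frac{G}{2} + G t\right) = -6 + \frac{5 G}{2} + G t$)
$\left(S{\left(-4 - -2,-8 \right)} + 9\right)^{2} = \left(\left(-6 + \frac{5}{2} \left(-8\right) - 8 \left(-4 - -2\right)\right) + 9\right)^{2} = \left(\left(-6 - 20 - 8 \left(-4 + 2\right)\right) + 9\right)^{2} = \left(\left(-6 - 20 - -16\right) + 9\right)^{2} = \left(\left(-6 - 20 + 16\right) + 9\right)^{2} = \left(-10 + 9\right)^{2} = \left(-1\right)^{2} = 1$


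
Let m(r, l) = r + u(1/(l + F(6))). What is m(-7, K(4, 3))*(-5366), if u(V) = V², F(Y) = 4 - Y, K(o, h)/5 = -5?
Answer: 27377332/729 ≈ 37555.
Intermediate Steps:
K(o, h) = -25 (K(o, h) = 5*(-5) = -25)
m(r, l) = r + (-2 + l)⁻² (m(r, l) = r + (1/(l + (4 - 1*6)))² = r + (1/(l + (4 - 6)))² = r + (1/(l - 2))² = r + (1/(-2 + l))² = r + (-2 + l)⁻²)
m(-7, K(4, 3))*(-5366) = (-7 + (-2 - 25)⁻²)*(-5366) = (-7 + (-27)⁻²)*(-5366) = (-7 + 1/729)*(-5366) = -5102/729*(-5366) = 27377332/729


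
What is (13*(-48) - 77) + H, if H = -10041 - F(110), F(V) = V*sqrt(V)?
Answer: -10742 - 110*sqrt(110) ≈ -11896.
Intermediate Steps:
F(V) = V**(3/2)
H = -10041 - 110*sqrt(110) (H = -10041 - 110**(3/2) = -10041 - 110*sqrt(110) ≈ -11195.)
(13*(-48) - 77) + H = (13*(-48) - 77) + (-10041 - 110*sqrt(110)) = (-624 - 77) + (-10041 - 110*sqrt(110)) = -701 + (-10041 - 110*sqrt(110)) = -10742 - 110*sqrt(110)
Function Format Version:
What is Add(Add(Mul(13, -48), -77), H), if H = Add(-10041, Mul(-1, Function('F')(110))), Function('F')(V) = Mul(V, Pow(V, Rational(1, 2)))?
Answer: Add(-10742, Mul(-110, Pow(110, Rational(1, 2)))) ≈ -11896.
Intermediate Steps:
Function('F')(V) = Pow(V, Rational(3, 2))
H = Add(-10041, Mul(-110, Pow(110, Rational(1, 2)))) (H = Add(-10041, Mul(-1, Pow(110, Rational(3, 2)))) = Add(-10041, Mul(-1, Mul(110, Pow(110, Rational(1, 2))))) = Add(-10041, Mul(-110, Pow(110, Rational(1, 2)))) ≈ -11195.)
Add(Add(Mul(13, -48), -77), H) = Add(Add(Mul(13, -48), -77), Add(-10041, Mul(-110, Pow(110, Rational(1, 2))))) = Add(Add(-624, -77), Add(-10041, Mul(-110, Pow(110, Rational(1, 2))))) = Add(-701, Add(-10041, Mul(-110, Pow(110, Rational(1, 2))))) = Add(-10742, Mul(-110, Pow(110, Rational(1, 2))))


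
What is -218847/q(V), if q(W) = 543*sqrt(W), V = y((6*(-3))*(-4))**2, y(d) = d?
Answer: -72949/13032 ≈ -5.5977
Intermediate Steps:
V = 5184 (V = ((6*(-3))*(-4))**2 = (-18*(-4))**2 = 72**2 = 5184)
-218847/q(V) = -218847/(543*sqrt(5184)) = -218847/(543*72) = -218847/39096 = -218847*1/39096 = -72949/13032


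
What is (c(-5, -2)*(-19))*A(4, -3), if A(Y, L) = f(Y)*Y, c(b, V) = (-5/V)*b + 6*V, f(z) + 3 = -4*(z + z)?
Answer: -65170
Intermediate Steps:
f(z) = -3 - 8*z (f(z) = -3 - 4*(z + z) = -3 - 8*z)
c(b, V) = 6*V - 5*b/V (c(b, V) = -5*b/V + 6*V = 6*V - 5*b/V)
A(Y, L) = Y*(-3 - 8*Y) (A(Y, L) = (-3 - 8*Y)*Y = Y*(-3 - 8*Y))
(c(-5, -2)*(-19))*A(4, -3) = ((6*(-2) - 5*(-5)/(-2))*(-19))*(-1*4*(3 + 8*4)) = ((-12 - 5*(-5)*(-1/2))*(-19))*(-1*4*(3 + 32)) = ((-12 - 25/2)*(-19))*(-1*4*35) = -49/2*(-19)*(-140) = (931/2)*(-140) = -65170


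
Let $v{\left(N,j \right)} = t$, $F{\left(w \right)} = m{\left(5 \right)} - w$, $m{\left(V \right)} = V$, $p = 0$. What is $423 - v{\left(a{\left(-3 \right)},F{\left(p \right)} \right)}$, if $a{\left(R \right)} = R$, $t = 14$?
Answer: $409$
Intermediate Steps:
$F{\left(w \right)} = 5 - w$
$v{\left(N,j \right)} = 14$
$423 - v{\left(a{\left(-3 \right)},F{\left(p \right)} \right)} = 423 - 14 = 409$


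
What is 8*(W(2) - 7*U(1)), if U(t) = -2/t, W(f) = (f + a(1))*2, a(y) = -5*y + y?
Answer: 80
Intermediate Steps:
a(y) = -4*y
W(f) = -8 + 2*f (W(f) = (f - 4*1)*2 = (f - 4)*2 = (-4 + f)*2 = -8 + 2*f)
8*(W(2) - 7*U(1)) = 8*((-8 + 2*2) - (-14)/1) = 8*((-8 + 4) - (-14)) = 8*(-4 - 7*(-2)) = 8*(-4 + 14) = 8*10 = 80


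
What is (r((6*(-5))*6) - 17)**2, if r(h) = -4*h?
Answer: 494209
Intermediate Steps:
(r((6*(-5))*6) - 17)**2 = (-4*6*(-5)*6 - 17)**2 = (-(-120)*6 - 17)**2 = (-4*(-180) - 17)**2 = (720 - 17)**2 = 703**2 = 494209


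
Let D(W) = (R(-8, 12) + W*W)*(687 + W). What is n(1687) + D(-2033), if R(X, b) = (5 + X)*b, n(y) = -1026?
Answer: -5563090364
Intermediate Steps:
R(X, b) = b*(5 + X)
D(W) = (-36 + W²)*(687 + W) (D(W) = (12*(5 - 8) + W*W)*(687 + W) = (12*(-3) + W²)*(687 + W) = (-36 + W²)*(687 + W))
n(1687) + D(-2033) = -1026 + (-24732 + (-2033)³ - 36*(-2033) + 687*(-2033)²) = -1026 + (-24732 - 8402569937 + 73188 + 687*4133089) = -1026 + (-24732 - 8402569937 + 73188 + 2839432143) = -1026 - 5563089338 = -5563090364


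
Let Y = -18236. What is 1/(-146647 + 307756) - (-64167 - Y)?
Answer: 7399897480/161109 ≈ 45931.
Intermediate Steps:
1/(-146647 + 307756) - (-64167 - Y) = 1/(-146647 + 307756) - (-64167 - 1*(-18236)) = 1/161109 - (-64167 + 18236) = 1/161109 - 1*(-45931) = 1/161109 + 45931 = 7399897480/161109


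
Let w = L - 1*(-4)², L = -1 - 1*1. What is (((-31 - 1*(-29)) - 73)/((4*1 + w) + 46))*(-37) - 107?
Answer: -649/32 ≈ -20.281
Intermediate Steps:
L = -2 (L = -1 - 1 = -2)
w = -18 (w = -2 - 1*(-4)² = -2 - 1*16 = -2 - 16 = -18)
(((-31 - 1*(-29)) - 73)/((4*1 + w) + 46))*(-37) - 107 = (((-31 - 1*(-29)) - 73)/((4*1 - 18) + 46))*(-37) - 107 = (((-31 + 29) - 73)/((4 - 18) + 46))*(-37) - 107 = ((-2 - 73)/(-14 + 46))*(-37) - 107 = -75/32*(-37) - 107 = 2775/32 - 107 = -649/32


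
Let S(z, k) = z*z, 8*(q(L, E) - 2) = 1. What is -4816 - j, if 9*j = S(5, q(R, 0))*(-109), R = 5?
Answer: -40619/9 ≈ -4513.2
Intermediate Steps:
q(L, E) = 17/8 (q(L, E) = 2 + (⅛)*1 = 2 + ⅛ = 17/8)
S(z, k) = z²
j = -2725/9 (j = (5²*(-109))/9 = (25*(-109))/9 = (⅑)*(-2725) = -2725/9 ≈ -302.78)
-4816 - j = -4816 - 1*(-2725/9) = -4816 + 2725/9 = -40619/9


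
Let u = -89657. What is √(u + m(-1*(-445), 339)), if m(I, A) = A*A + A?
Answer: √25603 ≈ 160.01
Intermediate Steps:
m(I, A) = A + A² (m(I, A) = A² + A = A + A²)
√(u + m(-1*(-445), 339)) = √(-89657 + 339*(1 + 339)) = √(-89657 + 339*340) = √(-89657 + 115260) = √25603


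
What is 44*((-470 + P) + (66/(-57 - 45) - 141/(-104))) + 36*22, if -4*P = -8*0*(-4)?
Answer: -8776713/442 ≈ -19857.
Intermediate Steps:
P = 0 (P = -(-8*0)*(-4)/4 = -0*(-4) = -1/4*0 = 0)
44*((-470 + P) + (66/(-57 - 45) - 141/(-104))) + 36*22 = 44*((-470 + 0) + (66/(-57 - 45) - 141/(-104))) + 36*22 = 44*(-470 + (66/(-102) - 141*(-1/104))) + 792 = 44*(-470 + (66*(-1/102) + 141/104)) + 792 = 44*(-470 + (-11/17 + 141/104)) + 792 = 44*(-470 + 1253/1768) + 792 = 44*(-829707/1768) + 792 = -9126777/442 + 792 = -8776713/442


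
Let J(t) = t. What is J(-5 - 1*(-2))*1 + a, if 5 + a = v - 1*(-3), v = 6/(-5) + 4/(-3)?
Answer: -113/15 ≈ -7.5333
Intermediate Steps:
v = -38/15 (v = 6*(-1/5) + 4*(-1/3) = -6/5 - 4/3 = -38/15 ≈ -2.5333)
a = -68/15 (a = -5 + (-38/15 - 1*(-3)) = -5 + (-38/15 + 3) = -5 + 7/15 = -68/15 ≈ -4.5333)
J(-5 - 1*(-2))*1 + a = (-5 - 1*(-2))*1 - 68/15 = (-5 + 2)*1 - 68/15 = -3*1 - 68/15 = -3 - 68/15 = -113/15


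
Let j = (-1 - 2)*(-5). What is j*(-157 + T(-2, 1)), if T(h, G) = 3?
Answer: -2310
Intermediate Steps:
j = 15 (j = -3*(-5) = 15)
j*(-157 + T(-2, 1)) = 15*(-157 + 3) = 15*(-154) = -2310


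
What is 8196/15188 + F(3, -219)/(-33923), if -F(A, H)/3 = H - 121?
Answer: 65635287/128805631 ≈ 0.50957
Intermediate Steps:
F(A, H) = 363 - 3*H (F(A, H) = -3*(H - 121) = -3*(-121 + H) = 363 - 3*H)
8196/15188 + F(3, -219)/(-33923) = 8196/15188 + (363 - 3*(-219))/(-33923) = 8196*(1/15188) + (363 + 657)*(-1/33923) = 2049/3797 + 1020*(-1/33923) = 2049/3797 - 1020/33923 = 65635287/128805631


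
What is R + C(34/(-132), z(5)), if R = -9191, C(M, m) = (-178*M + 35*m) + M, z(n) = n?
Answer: -197349/22 ≈ -8970.4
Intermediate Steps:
C(M, m) = -177*M + 35*m
R + C(34/(-132), z(5)) = -9191 + (-6018/(-132) + 35*5) = -9191 + (-6018*(-1)/132 + 175) = -9191 + (-177*(-17/66) + 175) = -9191 + (1003/22 + 175) = -9191 + 4853/22 = -197349/22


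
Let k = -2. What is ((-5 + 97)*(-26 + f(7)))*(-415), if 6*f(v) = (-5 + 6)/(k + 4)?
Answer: 2968495/3 ≈ 9.8950e+5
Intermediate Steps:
f(v) = 1/12 (f(v) = ((-5 + 6)/(-2 + 4))/6 = (1/2)/6 = (1*(½))/6 = (⅙)*(½) = 1/12)
((-5 + 97)*(-26 + f(7)))*(-415) = ((-5 + 97)*(-26 + 1/12))*(-415) = (92*(-311/12))*(-415) = -7153/3*(-415) = 2968495/3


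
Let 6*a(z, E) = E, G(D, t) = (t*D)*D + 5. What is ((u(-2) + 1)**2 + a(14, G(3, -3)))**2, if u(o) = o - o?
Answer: 64/9 ≈ 7.1111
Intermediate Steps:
u(o) = 0
G(D, t) = 5 + t*D**2 (G(D, t) = (D*t)*D + 5 = t*D**2 + 5 = 5 + t*D**2)
a(z, E) = E/6
((u(-2) + 1)**2 + a(14, G(3, -3)))**2 = ((0 + 1)**2 + (5 - 3*3**2)/6)**2 = (1**2 + (5 - 3*9)/6)**2 = (1 + (5 - 27)/6)**2 = (1 + (1/6)*(-22))**2 = (1 - 11/3)**2 = (-8/3)**2 = 64/9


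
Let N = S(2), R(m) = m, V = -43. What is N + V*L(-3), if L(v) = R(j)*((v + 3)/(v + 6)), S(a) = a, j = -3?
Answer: 2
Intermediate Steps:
N = 2
L(v) = -3*(3 + v)/(6 + v) (L(v) = -3*(v + 3)/(v + 6) = -3*(3 + v)/(6 + v))
N + V*L(-3) = 2 - 129*(-3 - 1*(-3))/(6 - 3) = 2 - 129*(-3 + 3)/3 = 2 - 129*0/3 = 2 - 43*0 = 2 + 0 = 2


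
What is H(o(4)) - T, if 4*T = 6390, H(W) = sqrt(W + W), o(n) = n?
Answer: -3195/2 + 2*sqrt(2) ≈ -1594.7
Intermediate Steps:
H(W) = sqrt(2)*sqrt(W) (H(W) = sqrt(2*W) = sqrt(2)*sqrt(W))
T = 3195/2 (T = (1/4)*6390 = 3195/2 ≈ 1597.5)
H(o(4)) - T = sqrt(2)*sqrt(4) - 1*3195/2 = sqrt(2)*2 - 3195/2 = 2*sqrt(2) - 3195/2 = -3195/2 + 2*sqrt(2)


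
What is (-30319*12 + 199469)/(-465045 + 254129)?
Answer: 164359/210916 ≈ 0.77926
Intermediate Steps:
(-30319*12 + 199469)/(-465045 + 254129) = (-363828 + 199469)/(-210916) = -164359*(-1/210916) = 164359/210916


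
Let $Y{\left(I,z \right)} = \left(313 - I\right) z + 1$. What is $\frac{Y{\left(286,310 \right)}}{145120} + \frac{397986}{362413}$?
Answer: $\frac{60789487543}{52593374560} \approx 1.1558$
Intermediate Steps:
$Y{\left(I,z \right)} = 1 + z \left(313 - I\right)$ ($Y{\left(I,z \right)} = z \left(313 - I\right) + 1 = 1 + z \left(313 - I\right)$)
$\frac{Y{\left(286,310 \right)}}{145120} + \frac{397986}{362413} = \frac{1 + 313 \cdot 310 - 286 \cdot 310}{145120} + \frac{397986}{362413} = \left(1 + 97030 - 88660\right) \frac{1}{145120} + 397986 \cdot \frac{1}{362413} = 8371 \cdot \frac{1}{145120} + \frac{397986}{362413} = \frac{8371}{145120} + \frac{397986}{362413} = \frac{60789487543}{52593374560}$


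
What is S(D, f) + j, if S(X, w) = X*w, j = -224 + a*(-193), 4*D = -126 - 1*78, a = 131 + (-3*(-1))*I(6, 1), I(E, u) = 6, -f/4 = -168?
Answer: -63253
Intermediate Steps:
f = 672 (f = -4*(-168) = 672)
a = 149 (a = 131 - 3*(-1)*6 = 131 + 3*6 = 131 + 18 = 149)
D = -51 (D = (-126 - 1*78)/4 = (-126 - 78)/4 = (¼)*(-204) = -51)
j = -28981 (j = -224 + 149*(-193) = -224 - 28757 = -28981)
S(D, f) + j = -51*672 - 28981 = -34272 - 28981 = -63253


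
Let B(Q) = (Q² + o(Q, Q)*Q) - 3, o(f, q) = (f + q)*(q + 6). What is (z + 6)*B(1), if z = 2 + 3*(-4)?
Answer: -48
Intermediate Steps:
o(f, q) = (6 + q)*(f + q) (o(f, q) = (f + q)*(6 + q) = (6 + q)*(f + q))
B(Q) = -3 + Q² + Q*(2*Q² + 12*Q) (B(Q) = (Q² + (Q² + 6*Q + 6*Q + Q*Q)*Q) - 3 = (Q² + (Q² + 6*Q + 6*Q + Q²)*Q) - 3 = (Q² + (2*Q² + 12*Q)*Q) - 3 = (Q² + Q*(2*Q² + 12*Q)) - 3 = -3 + Q² + Q*(2*Q² + 12*Q))
z = -10 (z = 2 - 12 = -10)
(z + 6)*B(1) = (-10 + 6)*(-3 + 2*1³ + 13*1²) = -4*(-3 + 2*1 + 13*1) = -4*(-3 + 2 + 13) = -4*12 = -48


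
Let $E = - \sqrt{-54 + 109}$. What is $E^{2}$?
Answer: $55$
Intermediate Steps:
$E = - \sqrt{55} \approx -7.4162$
$E^{2} = \left(- \sqrt{55}\right)^{2} = 55$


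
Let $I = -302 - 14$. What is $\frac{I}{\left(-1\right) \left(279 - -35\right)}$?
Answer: $\frac{158}{157} \approx 1.0064$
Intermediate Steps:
$I = -316$ ($I = -302 - 14 = -316$)
$\frac{I}{\left(-1\right) \left(279 - -35\right)} = - \frac{316}{\left(-1\right) \left(279 - -35\right)} = - \frac{316}{\left(-1\right) \left(279 + 35\right)} = - \frac{316}{\left(-1\right) 314} = - \frac{316}{-314} = \left(-316\right) \left(- \frac{1}{314}\right) = \frac{158}{157}$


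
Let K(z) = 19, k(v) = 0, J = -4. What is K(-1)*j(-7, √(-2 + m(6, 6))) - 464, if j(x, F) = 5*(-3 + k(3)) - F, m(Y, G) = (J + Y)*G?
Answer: -749 - 19*√10 ≈ -809.08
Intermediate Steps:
m(Y, G) = G*(-4 + Y) (m(Y, G) = (-4 + Y)*G = G*(-4 + Y))
j(x, F) = -15 - F (j(x, F) = 5*(-3 + 0) - F = 5*(-3) - F = -15 - F)
K(-1)*j(-7, √(-2 + m(6, 6))) - 464 = 19*(-15 - √(-2 + 6*(-4 + 6))) - 464 = 19*(-15 - √(-2 + 6*2)) - 464 = 19*(-15 - √(-2 + 12)) - 464 = 19*(-15 - √10) - 464 = (-285 - 19*√10) - 464 = -749 - 19*√10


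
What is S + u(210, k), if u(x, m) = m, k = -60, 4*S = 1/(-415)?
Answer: -99601/1660 ≈ -60.001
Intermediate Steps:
S = -1/1660 (S = (¼)/(-415) = (¼)*(-1/415) = -1/1660 ≈ -0.00060241)
S + u(210, k) = -1/1660 - 60 = -99601/1660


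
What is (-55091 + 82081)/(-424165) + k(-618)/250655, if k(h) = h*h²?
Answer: -20024403907346/21263815615 ≈ -941.71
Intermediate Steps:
k(h) = h³
(-55091 + 82081)/(-424165) + k(-618)/250655 = (-55091 + 82081)/(-424165) + (-618)³/250655 = 26990*(-1/424165) - 236029032*1/250655 = -5398/84833 - 236029032/250655 = -20024403907346/21263815615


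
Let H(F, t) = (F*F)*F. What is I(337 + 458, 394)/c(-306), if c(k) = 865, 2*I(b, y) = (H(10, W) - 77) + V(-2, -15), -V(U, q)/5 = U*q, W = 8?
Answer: 773/1730 ≈ 0.44682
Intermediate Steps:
H(F, t) = F**3 (H(F, t) = F**2*F = F**3)
V(U, q) = -5*U*q
I(b, y) = 773/2 (I(b, y) = ((10**3 - 77) - 5*(-2)*(-15))/2 = ((1000 - 77) - 150)/2 = (923 - 150)/2 = (1/2)*773 = 773/2)
I(337 + 458, 394)/c(-306) = (773/2)/865 = (773/2)*(1/865) = 773/1730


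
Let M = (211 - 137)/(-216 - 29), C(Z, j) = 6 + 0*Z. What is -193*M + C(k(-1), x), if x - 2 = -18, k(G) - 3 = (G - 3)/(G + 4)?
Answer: 15752/245 ≈ 64.294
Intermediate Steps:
k(G) = 3 + (-3 + G)/(4 + G) (k(G) = 3 + (G - 3)/(G + 4) = 3 + (-3 + G)/(4 + G))
x = -16 (x = 2 - 18 = -16)
C(Z, j) = 6 (C(Z, j) = 6 + 0 = 6)
M = -74/245 (M = 74/(-245) = 74*(-1/245) = -74/245 ≈ -0.30204)
-193*M + C(k(-1), x) = -193*(-74/245) + 6 = 14282/245 + 6 = 15752/245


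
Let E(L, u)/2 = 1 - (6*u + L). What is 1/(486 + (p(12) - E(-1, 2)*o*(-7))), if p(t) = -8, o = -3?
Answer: 1/898 ≈ 0.0011136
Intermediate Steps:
E(L, u) = 2 - 12*u - 2*L (E(L, u) = 2*(1 - (6*u + L)) = 2*(1 - (L + 6*u)) = 2*(1 + (-L - 6*u)) = 2*(1 - L - 6*u) = 2 - 12*u - 2*L)
1/(486 + (p(12) - E(-1, 2)*o*(-7))) = 1/(486 + (-8 - (2 - 12*2 - 2*(-1))*(-3)*(-7))) = 1/(486 + (-8 - (2 - 24 + 2)*(-3)*(-7))) = 1/(486 + (-8 - (-20*(-3))*(-7))) = 1/(486 + (-8 - 60*(-7))) = 1/(486 + (-8 - 1*(-420))) = 1/(486 + (-8 + 420)) = 1/(486 + 412) = 1/898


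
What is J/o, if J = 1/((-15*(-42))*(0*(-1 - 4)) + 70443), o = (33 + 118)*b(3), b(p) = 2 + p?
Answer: 1/53184465 ≈ 1.8802e-8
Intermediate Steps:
o = 755 (o = (33 + 118)*(2 + 3) = 151*5 = 755)
J = 1/70443 (J = 1/(630*(0*(-5)) + 70443) = 1/(630*0 + 70443) = 1/(0 + 70443) = 1/70443 ≈ 1.4196e-5)
J/o = (1/70443)/755 = (1/70443)*(1/755) = 1/53184465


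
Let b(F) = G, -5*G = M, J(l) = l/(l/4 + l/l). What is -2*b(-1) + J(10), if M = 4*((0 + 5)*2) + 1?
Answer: 674/35 ≈ 19.257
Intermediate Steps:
J(l) = l/(1 + l/4) (J(l) = l/(l*(¼) + 1) = l/(l/4 + 1) = l/(1 + l/4))
M = 41 (M = 4*(5*2) + 1 = 4*10 + 1 = 40 + 1 = 41)
G = -41/5 (G = -⅕*41 = -41/5 ≈ -8.2000)
b(F) = -41/5
-2*b(-1) + J(10) = -2*(-41/5) + 4*10/(4 + 10) = 82/5 + 4*10/14 = 82/5 + 4*10*(1/14) = 82/5 + 20/7 = 674/35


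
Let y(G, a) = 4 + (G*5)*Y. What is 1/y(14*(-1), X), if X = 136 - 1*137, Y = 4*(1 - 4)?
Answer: 1/844 ≈ 0.0011848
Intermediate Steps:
Y = -12 (Y = 4*(-3) = -12)
X = -1 (X = 136 - 137 = -1)
y(G, a) = 4 - 60*G (y(G, a) = 4 + (G*5)*(-12) = 4 + (5*G)*(-12) = 4 - 60*G)
1/y(14*(-1), X) = 1/(4 - 840*(-1)) = 1/(4 - 60*(-14)) = 1/(4 + 840) = 1/844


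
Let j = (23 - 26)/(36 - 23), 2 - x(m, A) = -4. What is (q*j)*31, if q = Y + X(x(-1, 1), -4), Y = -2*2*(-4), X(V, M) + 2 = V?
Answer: -1860/13 ≈ -143.08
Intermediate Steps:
x(m, A) = 6 (x(m, A) = 2 - 1*(-4) = 2 + 4 = 6)
X(V, M) = -2 + V
Y = 16 (Y = -4*(-4) = 16)
q = 20 (q = 16 + (-2 + 6) = 16 + 4 = 20)
j = -3/13 ≈ -0.23077
(q*j)*31 = (20*(-3/13))*31 = -60/13*31 = -1860/13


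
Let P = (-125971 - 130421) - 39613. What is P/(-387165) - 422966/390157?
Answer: -182147957/570019377 ≈ -0.31955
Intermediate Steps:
P = -296005 (P = -256392 - 39613 = -296005)
P/(-387165) - 422966/390157 = -296005/(-387165) - 422966/390157 = -296005*(-1/387165) - 422966*1/390157 = 1117/1461 - 422966/390157 = -182147957/570019377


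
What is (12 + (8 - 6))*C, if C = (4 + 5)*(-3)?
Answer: -378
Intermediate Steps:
C = -27 (C = 9*(-3) = -27)
(12 + (8 - 6))*C = (12 + (8 - 6))*(-27) = (12 + 2)*(-27) = 14*(-27) = -378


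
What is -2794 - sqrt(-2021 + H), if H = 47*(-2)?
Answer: -2794 - 3*I*sqrt(235) ≈ -2794.0 - 45.989*I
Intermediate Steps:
H = -94
-2794 - sqrt(-2021 + H) = -2794 - sqrt(-2021 - 94) = -2794 - sqrt(-2115) = -2794 - 3*I*sqrt(235)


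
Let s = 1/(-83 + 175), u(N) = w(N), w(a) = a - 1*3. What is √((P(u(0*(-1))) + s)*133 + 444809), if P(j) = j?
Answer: √940374619/46 ≈ 666.64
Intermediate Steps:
w(a) = -3 + a (w(a) = a - 3 = -3 + a)
u(N) = -3 + N
s = 1/92 ≈ 0.010870
√((P(u(0*(-1))) + s)*133 + 444809) = √(((-3 + 0*(-1)) + 1/92)*133 + 444809) = √(((-3 + 0) + 1/92)*133 + 444809) = √((-3 + 1/92)*133 + 444809) = √(-275/92*133 + 444809) = √(-36575/92 + 444809) = √(40885853/92) = √940374619/46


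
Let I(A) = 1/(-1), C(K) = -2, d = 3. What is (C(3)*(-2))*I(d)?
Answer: -4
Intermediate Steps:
I(A) = -1
(C(3)*(-2))*I(d) = -2*(-2)*(-1) = 4*(-1) = -4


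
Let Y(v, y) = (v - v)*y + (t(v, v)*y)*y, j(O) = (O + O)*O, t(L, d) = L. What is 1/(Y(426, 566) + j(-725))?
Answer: 1/137522906 ≈ 7.2715e-9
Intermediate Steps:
j(O) = 2*O² (j(O) = (2*O)*O = 2*O²)
Y(v, y) = v*y² (Y(v, y) = (v - v)*y + (v*y)*y = 0*y + v*y² = 0 + v*y² = v*y²)
1/(Y(426, 566) + j(-725)) = 1/(426*566² + 2*(-725)²) = 1/(426*320356 + 2*525625) = 1/(136471656 + 1051250) = 1/137522906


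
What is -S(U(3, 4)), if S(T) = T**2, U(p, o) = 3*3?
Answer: -81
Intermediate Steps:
U(p, o) = 9
-S(U(3, 4)) = -1*9**2 = -1*81 = -81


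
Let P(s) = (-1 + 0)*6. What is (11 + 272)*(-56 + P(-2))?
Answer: -17546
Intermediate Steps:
P(s) = -6 (P(s) = -1*6 = -6)
(11 + 272)*(-56 + P(-2)) = (11 + 272)*(-56 - 6) = 283*(-62) = -17546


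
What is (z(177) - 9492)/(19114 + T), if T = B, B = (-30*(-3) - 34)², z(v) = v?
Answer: -1863/4450 ≈ -0.41865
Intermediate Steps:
B = 3136 (B = (90 - 34)² = 56² = 3136)
T = 3136
(z(177) - 9492)/(19114 + T) = (177 - 9492)/(19114 + 3136) = -9315/22250 = -9315*1/22250 = -1863/4450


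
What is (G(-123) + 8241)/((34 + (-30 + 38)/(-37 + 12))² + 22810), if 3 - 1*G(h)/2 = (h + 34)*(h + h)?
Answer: -2019375/1360474 ≈ -1.4843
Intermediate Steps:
G(h) = 6 - 4*h*(34 + h) (G(h) = 6 - 2*(h + 34)*(h + h) = 6 - 2*(34 + h)*2*h = 6 - 4*h*(34 + h))
(G(-123) + 8241)/((34 + (-30 + 38)/(-37 + 12))² + 22810) = ((6 - 136*(-123) - 4*(-123)²) + 8241)/((34 + (-30 + 38)/(-37 + 12))² + 22810) = ((6 + 16728 - 4*15129) + 8241)/((34 + 8/(-25))² + 22810) = ((6 + 16728 - 60516) + 8241)/((34 + 8*(-1/25))² + 22810) = (-43782 + 8241)/((34 - 8/25)² + 22810) = -35541/((842/25)² + 22810) = -35541/(708964/625 + 22810) = -35541/14965214/625 = -35541*625/14965214 = -2019375/1360474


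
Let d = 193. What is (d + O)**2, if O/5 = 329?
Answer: 3378244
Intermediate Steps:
O = 1645 (O = 5*329 = 1645)
(d + O)**2 = (193 + 1645)**2 = 1838**2 = 3378244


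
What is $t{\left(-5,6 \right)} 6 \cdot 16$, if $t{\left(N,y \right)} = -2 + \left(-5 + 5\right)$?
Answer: $-192$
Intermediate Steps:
$t{\left(N,y \right)} = -2$ ($t{\left(N,y \right)} = -2 + 0 = -2$)
$t{\left(-5,6 \right)} 6 \cdot 16 = \left(-2\right) 6 \cdot 16 = \left(-12\right) 16 = -192$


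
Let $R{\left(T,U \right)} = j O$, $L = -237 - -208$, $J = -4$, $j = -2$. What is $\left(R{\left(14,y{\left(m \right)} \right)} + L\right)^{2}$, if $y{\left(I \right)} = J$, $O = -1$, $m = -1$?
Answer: $729$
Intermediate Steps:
$y{\left(I \right)} = -4$
$L = -29$ ($L = -237 + 208 = -29$)
$R{\left(T,U \right)} = 2$ ($R{\left(T,U \right)} = \left(-2\right) \left(-1\right) = 2$)
$\left(R{\left(14,y{\left(m \right)} \right)} + L\right)^{2} = \left(2 - 29\right)^{2} = \left(-27\right)^{2} = 729$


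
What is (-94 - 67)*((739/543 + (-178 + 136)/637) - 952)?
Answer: 1080475255/7059 ≈ 1.5306e+5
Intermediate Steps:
(-94 - 67)*((739/543 + (-178 + 136)/637) - 952) = -161*((739*(1/543) - 42*1/637) - 952) = -161*((739/543 - 6/91) - 952) = -161*(63991/49413 - 952) = -161*(-46977185/49413) = 1080475255/7059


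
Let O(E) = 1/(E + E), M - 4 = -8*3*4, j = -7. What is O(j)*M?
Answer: 46/7 ≈ 6.5714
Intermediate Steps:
M = -92 (M = 4 - 8*3*4 = 4 - 24*4 = 4 - 96 = -92)
O(E) = 1/(2*E)
O(j)*M = ((½)/(-7))*(-92) = ((½)*(-⅐))*(-92) = -1/14*(-92) = 46/7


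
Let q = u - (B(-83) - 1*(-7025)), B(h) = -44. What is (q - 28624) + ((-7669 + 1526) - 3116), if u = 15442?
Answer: -29422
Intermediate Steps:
q = 8461 (q = 15442 - (-44 - 1*(-7025)) = 15442 - (-44 + 7025) = 15442 - 1*6981 = 15442 - 6981 = 8461)
(q - 28624) + ((-7669 + 1526) - 3116) = (8461 - 28624) + ((-7669 + 1526) - 3116) = -20163 + (-6143 - 3116) = -20163 - 9259 = -29422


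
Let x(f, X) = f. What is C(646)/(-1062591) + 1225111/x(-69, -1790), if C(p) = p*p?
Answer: -433940239135/24439593 ≈ -17756.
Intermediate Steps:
C(p) = p²
C(646)/(-1062591) + 1225111/x(-69, -1790) = 646²/(-1062591) + 1225111/(-69) = 417316*(-1/1062591) + 1225111*(-1/69) = -417316/1062591 - 1225111/69 = -433940239135/24439593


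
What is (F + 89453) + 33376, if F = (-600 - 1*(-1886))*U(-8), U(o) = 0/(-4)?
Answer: 122829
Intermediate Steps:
U(o) = 0 (U(o) = 0*(-¼) = 0)
F = 0 (F = (-600 - 1*(-1886))*0 = (-600 + 1886)*0 = 1286*0 = 0)
(F + 89453) + 33376 = (0 + 89453) + 33376 = 89453 + 33376 = 122829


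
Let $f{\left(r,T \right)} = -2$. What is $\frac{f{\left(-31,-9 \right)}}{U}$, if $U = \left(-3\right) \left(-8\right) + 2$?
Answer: $- \frac{1}{13} \approx -0.076923$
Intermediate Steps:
$U = 26$ ($U = 24 + 2 = 26$)
$\frac{f{\left(-31,-9 \right)}}{U} = - \frac{2}{26} = \left(-2\right) \frac{1}{26} = - \frac{1}{13}$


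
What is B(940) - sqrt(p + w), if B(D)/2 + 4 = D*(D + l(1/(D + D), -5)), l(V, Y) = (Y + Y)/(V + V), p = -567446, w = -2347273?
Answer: -15904808 - I*sqrt(2914719) ≈ -1.5905e+7 - 1707.3*I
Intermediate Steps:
l(V, Y) = Y/V (l(V, Y) = (2*Y)/((2*V)) = (2*Y)*(1/(2*V)) = Y/V)
B(D) = -8 - 18*D**2 (B(D) = -8 + 2*(D*(D - 10*D)) = -8 + 2*(D*(-9*D)) = -8 + 2*(-9*D**2) = -8 - 18*D**2)
B(940) - sqrt(p + w) = (-8 - 18*940**2) - sqrt(-567446 - 2347273) = (-8 - 18*883600) - sqrt(-2914719) = (-8 - 15904800) - I*sqrt(2914719) = -15904808 - I*sqrt(2914719)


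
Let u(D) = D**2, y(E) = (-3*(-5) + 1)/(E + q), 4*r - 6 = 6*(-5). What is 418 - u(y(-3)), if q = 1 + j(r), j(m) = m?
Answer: 414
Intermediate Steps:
r = -6 (r = 3/2 + (6*(-5))/4 = 3/2 + (1/4)*(-30) = 3/2 - 15/2 = -6)
q = -5 (q = 1 - 6 = -5)
y(E) = 16/(-5 + E) (y(E) = (-3*(-5) + 1)/(E - 5) = (15 + 1)/(-5 + E) = 16/(-5 + E))
418 - u(y(-3)) = 418 - (16/(-5 - 3))**2 = 418 - (16/(-8))**2 = 418 - (16*(-1/8))**2 = 418 - 1*(-2)**2 = 418 - 1*4 = 418 - 4 = 414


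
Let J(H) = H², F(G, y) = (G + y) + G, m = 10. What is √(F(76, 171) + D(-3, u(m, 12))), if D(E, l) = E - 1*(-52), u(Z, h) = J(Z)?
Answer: 2*√93 ≈ 19.287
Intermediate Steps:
F(G, y) = y + 2*G
u(Z, h) = Z²
D(E, l) = 52 + E (D(E, l) = E + 52 = 52 + E)
√(F(76, 171) + D(-3, u(m, 12))) = √((171 + 2*76) + (52 - 3)) = √((171 + 152) + 49) = √(323 + 49) = √372 = 2*√93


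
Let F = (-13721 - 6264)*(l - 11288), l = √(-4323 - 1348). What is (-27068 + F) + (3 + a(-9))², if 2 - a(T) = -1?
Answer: 225563648 - 19985*I*√5671 ≈ 2.2556e+8 - 1.505e+6*I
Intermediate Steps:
l = I*√5671 (l = √(-5671) = I*√5671 ≈ 75.306*I)
a(T) = 3 (a(T) = 2 - 1*(-1) = 2 + 1 = 3)
F = 225590680 - 19985*I*√5671 (F = (-13721 - 6264)*(I*√5671 - 11288) = -19985*(-11288 + I*√5671) = 225590680 - 19985*I*√5671 ≈ 2.2559e+8 - 1.505e+6*I)
(-27068 + F) + (3 + a(-9))² = (-27068 + (225590680 - 19985*I*√5671)) + (3 + 3)² = (225563612 - 19985*I*√5671) + 6² = (225563612 - 19985*I*√5671) + 36 = 225563648 - 19985*I*√5671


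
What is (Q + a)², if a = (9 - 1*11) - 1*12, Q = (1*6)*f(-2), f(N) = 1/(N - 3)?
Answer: 5776/25 ≈ 231.04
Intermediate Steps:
f(N) = 1/(-3 + N)
Q = -6/5 (Q = (1*6)/(-3 - 2) = 6/(-5) = 6*(-⅕) = -6/5 ≈ -1.2000)
a = -14 (a = (9 - 11) - 12 = -2 - 12 = -14)
(Q + a)² = (-6/5 - 14)² = (-76/5)² = 5776/25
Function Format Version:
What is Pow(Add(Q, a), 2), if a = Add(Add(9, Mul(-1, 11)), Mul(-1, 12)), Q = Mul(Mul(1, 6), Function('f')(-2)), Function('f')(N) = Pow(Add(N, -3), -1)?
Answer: Rational(5776, 25) ≈ 231.04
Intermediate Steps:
Function('f')(N) = Pow(Add(-3, N), -1)
Q = Rational(-6, 5) (Q = Mul(Mul(1, 6), Pow(Add(-3, -2), -1)) = Mul(6, Pow(-5, -1)) = Mul(6, Rational(-1, 5)) = Rational(-6, 5) ≈ -1.2000)
a = -14 (a = Add(Add(9, -11), -12) = Add(-2, -12) = -14)
Pow(Add(Q, a), 2) = Pow(Add(Rational(-6, 5), -14), 2) = Pow(Rational(-76, 5), 2) = Rational(5776, 25)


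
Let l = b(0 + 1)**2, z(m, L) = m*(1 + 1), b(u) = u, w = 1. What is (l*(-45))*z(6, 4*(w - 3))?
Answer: -540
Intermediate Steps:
z(m, L) = 2*m (z(m, L) = m*2 = 2*m)
l = 1 (l = (0 + 1)**2 = 1**2 = 1)
(l*(-45))*z(6, 4*(w - 3)) = (1*(-45))*(2*6) = -45*12 = -540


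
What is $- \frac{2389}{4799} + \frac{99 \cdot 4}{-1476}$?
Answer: $- \frac{150738}{196759} \approx -0.7661$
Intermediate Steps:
$- \frac{2389}{4799} + \frac{99 \cdot 4}{-1476} = \left(-2389\right) \frac{1}{4799} + 396 \left(- \frac{1}{1476}\right) = - \frac{2389}{4799} - \frac{11}{41} = - \frac{150738}{196759}$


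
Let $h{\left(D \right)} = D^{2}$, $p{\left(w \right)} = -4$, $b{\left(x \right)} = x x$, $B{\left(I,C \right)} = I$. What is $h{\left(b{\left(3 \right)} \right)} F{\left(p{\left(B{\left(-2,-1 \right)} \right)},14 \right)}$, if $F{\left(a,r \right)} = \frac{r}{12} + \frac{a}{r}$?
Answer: $\frac{999}{14} \approx 71.357$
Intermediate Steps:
$b{\left(x \right)} = x^{2}$
$F{\left(a,r \right)} = \frac{r}{12} + \frac{a}{r}$ ($F{\left(a,r \right)} = r \frac{1}{12} + \frac{a}{r} = \frac{r}{12} + \frac{a}{r}$)
$h{\left(b{\left(3 \right)} \right)} F{\left(p{\left(B{\left(-2,-1 \right)} \right)},14 \right)} = \left(3^{2}\right)^{2} \left(\frac{1}{12} \cdot 14 - \frac{4}{14}\right) = 9^{2} \left(\frac{7}{6} - \frac{2}{7}\right) = 81 \left(\frac{7}{6} - \frac{2}{7}\right) = 81 \cdot \frac{37}{42} = \frac{999}{14}$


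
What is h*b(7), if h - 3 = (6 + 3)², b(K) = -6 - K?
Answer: -1092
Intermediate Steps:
h = 84 (h = 3 + (6 + 3)² = 3 + 9² = 3 + 81 = 84)
h*b(7) = 84*(-6 - 1*7) = 84*(-6 - 7) = 84*(-13) = -1092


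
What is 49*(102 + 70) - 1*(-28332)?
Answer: 36760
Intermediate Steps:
49*(102 + 70) - 1*(-28332) = 49*172 + 28332 = 8428 + 28332 = 36760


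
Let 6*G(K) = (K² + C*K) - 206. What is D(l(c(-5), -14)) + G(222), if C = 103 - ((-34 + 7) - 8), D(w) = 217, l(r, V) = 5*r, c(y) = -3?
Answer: 40508/3 ≈ 13503.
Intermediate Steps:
C = 138 (C = 103 - (-27 - 8) = 103 - 1*(-35) = 103 + 35 = 138)
G(K) = -103/3 + 23*K + K²/6 (G(K) = ((K² + 138*K) - 206)/6 = (-206 + K² + 138*K)/6 = -103/3 + 23*K + K²/6)
D(l(c(-5), -14)) + G(222) = 217 + (-103/3 + 23*222 + (⅙)*222²) = 217 + (-103/3 + 5106 + (⅙)*49284) = 217 + (-103/3 + 5106 + 8214) = 217 + 39857/3 = 40508/3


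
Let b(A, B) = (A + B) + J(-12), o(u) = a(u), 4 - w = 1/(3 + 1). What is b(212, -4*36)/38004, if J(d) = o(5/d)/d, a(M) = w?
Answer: 361/202688 ≈ 0.0017811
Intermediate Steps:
w = 15/4 (w = 4 - 1/(3 + 1) = 4 - 1/4 = 15/4 ≈ 3.7500)
a(M) = 15/4
o(u) = 15/4
J(d) = 15/(4*d)
b(A, B) = -5/16 + A + B (b(A, B) = (A + B) + (15/4)/(-12) = (A + B) + (15/4)*(-1/12) = (A + B) - 5/16 = -5/16 + A + B)
b(212, -4*36)/38004 = (-5/16 + 212 - 4*36)/38004 = (-5/16 + 212 - 144)*(1/38004) = (1083/16)*(1/38004) = 361/202688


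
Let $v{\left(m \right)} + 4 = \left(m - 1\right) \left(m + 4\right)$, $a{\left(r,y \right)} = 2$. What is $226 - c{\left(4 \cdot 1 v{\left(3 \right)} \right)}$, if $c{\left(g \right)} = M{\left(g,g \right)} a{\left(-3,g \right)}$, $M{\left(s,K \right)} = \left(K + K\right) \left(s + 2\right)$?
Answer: $-6494$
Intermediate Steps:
$v{\left(m \right)} = -4 + \left(-1 + m\right) \left(4 + m\right)$ ($v{\left(m \right)} = -4 + \left(m - 1\right) \left(m + 4\right) = -4 + \left(-1 + m\right) \left(4 + m\right)$)
$M{\left(s,K \right)} = 2 K \left(2 + s\right)$
$c{\left(g \right)} = 4 g \left(2 + g\right)$ ($c{\left(g \right)} = 2 g \left(2 + g\right) 2 = 4 g \left(2 + g\right)$)
$226 - c{\left(4 \cdot 1 v{\left(3 \right)} \right)} = 226 - 4 \cdot 4 \cdot 1 \left(-8 + 3^{2} + 3 \cdot 3\right) \left(2 + 4 \cdot 1 \left(-8 + 3^{2} + 3 \cdot 3\right)\right) = 226 - 4 \cdot 4 \left(-8 + 9 + 9\right) \left(2 + 4 \left(-8 + 9 + 9\right)\right) = 226 - 4 \cdot 4 \cdot 10 \left(2 + 4 \cdot 10\right) = 226 - 4 \cdot 40 \left(2 + 40\right) = 226 - 4 \cdot 40 \cdot 42 = 226 - 6720 = -6494$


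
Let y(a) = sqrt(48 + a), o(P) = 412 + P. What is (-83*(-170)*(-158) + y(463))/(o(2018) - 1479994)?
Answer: 557345/369391 - sqrt(511)/1477564 ≈ 1.5088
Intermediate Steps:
(-83*(-170)*(-158) + y(463))/(o(2018) - 1479994) = (-83*(-170)*(-158) + sqrt(48 + 463))/((412 + 2018) - 1479994) = (14110*(-158) + sqrt(511))/(2430 - 1479994) = (-2229380 + sqrt(511))/(-1477564) = (-2229380 + sqrt(511))*(-1/1477564) = 557345/369391 - sqrt(511)/1477564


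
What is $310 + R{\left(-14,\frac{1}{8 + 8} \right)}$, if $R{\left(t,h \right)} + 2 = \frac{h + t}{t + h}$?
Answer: $309$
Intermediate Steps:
$R{\left(t,h \right)} = -1$ ($R{\left(t,h \right)} = -2 + \frac{h + t}{t + h} = -2 + \frac{h + t}{h + t} = -2 + 1 = -1$)
$310 + R{\left(-14,\frac{1}{8 + 8} \right)} = 310 - 1 = 309$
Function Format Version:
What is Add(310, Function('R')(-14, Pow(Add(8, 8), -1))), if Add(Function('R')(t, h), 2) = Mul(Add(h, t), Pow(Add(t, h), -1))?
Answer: 309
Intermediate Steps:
Function('R')(t, h) = -1 (Function('R')(t, h) = Add(-2, Mul(Add(h, t), Pow(Add(t, h), -1))) = Add(-2, Mul(Add(h, t), Pow(Add(h, t), -1))) = Add(-2, 1) = -1)
Add(310, Function('R')(-14, Pow(Add(8, 8), -1))) = Add(310, -1) = 309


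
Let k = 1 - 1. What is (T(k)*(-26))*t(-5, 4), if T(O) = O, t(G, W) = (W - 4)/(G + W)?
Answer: 0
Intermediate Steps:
t(G, W) = (-4 + W)/(G + W)
k = 0
(T(k)*(-26))*t(-5, 4) = (0*(-26))*((-4 + 4)/(-5 + 4)) = 0*(0/(-1)) = 0*(-1*0) = 0*0 = 0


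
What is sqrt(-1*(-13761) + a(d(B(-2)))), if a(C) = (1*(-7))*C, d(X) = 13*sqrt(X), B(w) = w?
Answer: sqrt(13761 - 91*I*sqrt(2)) ≈ 117.31 - 0.5485*I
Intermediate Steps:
a(C) = -7*C
sqrt(-1*(-13761) + a(d(B(-2)))) = sqrt(-1*(-13761) - 91*sqrt(-2)) = sqrt(13761 - 91*I*sqrt(2))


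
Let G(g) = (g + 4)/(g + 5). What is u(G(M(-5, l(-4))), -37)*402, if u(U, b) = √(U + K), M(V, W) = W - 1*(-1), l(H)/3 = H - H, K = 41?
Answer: 67*√1506 ≈ 2600.1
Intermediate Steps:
l(H) = 0 (l(H) = 3*(H - H) = 3*0 = 0)
M(V, W) = 1 + W (M(V, W) = W + 1 = 1 + W)
G(g) = (4 + g)/(5 + g)
u(U, b) = √(41 + U) (u(U, b) = √(U + 41) = √(41 + U))
u(G(M(-5, l(-4))), -37)*402 = √(41 + (4 + (1 + 0))/(5 + (1 + 0)))*402 = √(41 + (4 + 1)/(5 + 1))*402 = √(41 + 5/6)*402 = √(41 + (⅙)*5)*402 = √(41 + ⅚)*402 = √(251/6)*402 = (√1506/6)*402 = 67*√1506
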